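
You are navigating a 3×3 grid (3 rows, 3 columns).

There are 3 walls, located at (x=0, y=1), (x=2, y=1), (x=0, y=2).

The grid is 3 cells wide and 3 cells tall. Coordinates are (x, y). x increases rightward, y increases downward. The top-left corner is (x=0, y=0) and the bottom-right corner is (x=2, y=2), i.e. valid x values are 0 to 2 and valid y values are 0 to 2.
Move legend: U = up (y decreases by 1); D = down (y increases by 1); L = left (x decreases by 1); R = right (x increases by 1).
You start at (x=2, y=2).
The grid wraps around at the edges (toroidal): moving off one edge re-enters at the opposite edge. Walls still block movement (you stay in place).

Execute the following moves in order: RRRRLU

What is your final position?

Start: (x=2, y=2)
  [×4]R (right): blocked, stay at (x=2, y=2)
  L (left): (x=2, y=2) -> (x=1, y=2)
  U (up): (x=1, y=2) -> (x=1, y=1)
Final: (x=1, y=1)

Answer: Final position: (x=1, y=1)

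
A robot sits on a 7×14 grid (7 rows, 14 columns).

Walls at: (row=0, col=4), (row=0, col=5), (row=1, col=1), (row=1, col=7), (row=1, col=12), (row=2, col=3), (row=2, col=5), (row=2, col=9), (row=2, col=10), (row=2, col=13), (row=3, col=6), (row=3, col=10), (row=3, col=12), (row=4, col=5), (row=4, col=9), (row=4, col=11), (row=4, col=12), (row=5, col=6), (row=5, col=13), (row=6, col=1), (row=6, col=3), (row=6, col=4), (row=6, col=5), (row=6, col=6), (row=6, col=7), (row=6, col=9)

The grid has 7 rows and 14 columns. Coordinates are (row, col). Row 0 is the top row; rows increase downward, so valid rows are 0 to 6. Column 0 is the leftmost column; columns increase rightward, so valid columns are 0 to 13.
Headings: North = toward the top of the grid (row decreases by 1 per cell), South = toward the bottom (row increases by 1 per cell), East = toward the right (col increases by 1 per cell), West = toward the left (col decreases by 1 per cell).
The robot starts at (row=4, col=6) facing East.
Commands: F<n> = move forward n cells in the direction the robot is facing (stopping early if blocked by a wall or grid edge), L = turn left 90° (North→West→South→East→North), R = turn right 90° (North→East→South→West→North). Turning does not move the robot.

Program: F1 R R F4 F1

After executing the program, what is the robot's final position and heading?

Answer: Final position: (row=4, col=6), facing West

Derivation:
Start: (row=4, col=6), facing East
  F1: move forward 1, now at (row=4, col=7)
  R: turn right, now facing South
  R: turn right, now facing West
  F4: move forward 1/4 (blocked), now at (row=4, col=6)
  F1: move forward 0/1 (blocked), now at (row=4, col=6)
Final: (row=4, col=6), facing West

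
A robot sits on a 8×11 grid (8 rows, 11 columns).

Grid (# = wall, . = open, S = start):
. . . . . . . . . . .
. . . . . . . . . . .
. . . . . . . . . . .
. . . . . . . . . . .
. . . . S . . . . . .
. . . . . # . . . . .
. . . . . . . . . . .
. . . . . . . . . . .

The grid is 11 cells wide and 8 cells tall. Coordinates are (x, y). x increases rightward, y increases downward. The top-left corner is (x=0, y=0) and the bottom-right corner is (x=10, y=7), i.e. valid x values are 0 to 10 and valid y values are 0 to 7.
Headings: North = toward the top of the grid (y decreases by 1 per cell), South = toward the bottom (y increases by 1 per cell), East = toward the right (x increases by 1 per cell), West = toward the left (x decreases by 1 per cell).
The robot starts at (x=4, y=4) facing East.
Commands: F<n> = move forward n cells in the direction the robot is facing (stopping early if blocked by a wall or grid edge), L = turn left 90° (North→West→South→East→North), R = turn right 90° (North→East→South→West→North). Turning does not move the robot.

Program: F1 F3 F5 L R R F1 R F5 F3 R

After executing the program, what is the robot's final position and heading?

Start: (x=4, y=4), facing East
  F1: move forward 1, now at (x=5, y=4)
  F3: move forward 3, now at (x=8, y=4)
  F5: move forward 2/5 (blocked), now at (x=10, y=4)
  L: turn left, now facing North
  R: turn right, now facing East
  R: turn right, now facing South
  F1: move forward 1, now at (x=10, y=5)
  R: turn right, now facing West
  F5: move forward 4/5 (blocked), now at (x=6, y=5)
  F3: move forward 0/3 (blocked), now at (x=6, y=5)
  R: turn right, now facing North
Final: (x=6, y=5), facing North

Answer: Final position: (x=6, y=5), facing North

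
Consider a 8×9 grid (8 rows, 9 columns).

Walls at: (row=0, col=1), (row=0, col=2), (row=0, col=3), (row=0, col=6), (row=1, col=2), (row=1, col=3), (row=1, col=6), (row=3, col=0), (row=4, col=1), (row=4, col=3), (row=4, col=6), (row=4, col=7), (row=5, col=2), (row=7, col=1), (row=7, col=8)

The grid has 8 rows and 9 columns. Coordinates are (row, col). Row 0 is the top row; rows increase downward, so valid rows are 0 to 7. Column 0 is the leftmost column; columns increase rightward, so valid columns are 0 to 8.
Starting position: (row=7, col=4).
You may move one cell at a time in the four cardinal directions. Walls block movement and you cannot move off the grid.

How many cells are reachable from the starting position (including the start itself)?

BFS flood-fill from (row=7, col=4):
  Distance 0: (row=7, col=4)
  Distance 1: (row=6, col=4), (row=7, col=3), (row=7, col=5)
  Distance 2: (row=5, col=4), (row=6, col=3), (row=6, col=5), (row=7, col=2), (row=7, col=6)
  Distance 3: (row=4, col=4), (row=5, col=3), (row=5, col=5), (row=6, col=2), (row=6, col=6), (row=7, col=7)
  Distance 4: (row=3, col=4), (row=4, col=5), (row=5, col=6), (row=6, col=1), (row=6, col=7)
  Distance 5: (row=2, col=4), (row=3, col=3), (row=3, col=5), (row=5, col=1), (row=5, col=7), (row=6, col=0), (row=6, col=8)
  Distance 6: (row=1, col=4), (row=2, col=3), (row=2, col=5), (row=3, col=2), (row=3, col=6), (row=5, col=0), (row=5, col=8), (row=7, col=0)
  Distance 7: (row=0, col=4), (row=1, col=5), (row=2, col=2), (row=2, col=6), (row=3, col=1), (row=3, col=7), (row=4, col=0), (row=4, col=2), (row=4, col=8)
  Distance 8: (row=0, col=5), (row=2, col=1), (row=2, col=7), (row=3, col=8)
  Distance 9: (row=1, col=1), (row=1, col=7), (row=2, col=0), (row=2, col=8)
  Distance 10: (row=0, col=7), (row=1, col=0), (row=1, col=8)
  Distance 11: (row=0, col=0), (row=0, col=8)
Total reachable: 57 (grid has 57 open cells total)

Answer: Reachable cells: 57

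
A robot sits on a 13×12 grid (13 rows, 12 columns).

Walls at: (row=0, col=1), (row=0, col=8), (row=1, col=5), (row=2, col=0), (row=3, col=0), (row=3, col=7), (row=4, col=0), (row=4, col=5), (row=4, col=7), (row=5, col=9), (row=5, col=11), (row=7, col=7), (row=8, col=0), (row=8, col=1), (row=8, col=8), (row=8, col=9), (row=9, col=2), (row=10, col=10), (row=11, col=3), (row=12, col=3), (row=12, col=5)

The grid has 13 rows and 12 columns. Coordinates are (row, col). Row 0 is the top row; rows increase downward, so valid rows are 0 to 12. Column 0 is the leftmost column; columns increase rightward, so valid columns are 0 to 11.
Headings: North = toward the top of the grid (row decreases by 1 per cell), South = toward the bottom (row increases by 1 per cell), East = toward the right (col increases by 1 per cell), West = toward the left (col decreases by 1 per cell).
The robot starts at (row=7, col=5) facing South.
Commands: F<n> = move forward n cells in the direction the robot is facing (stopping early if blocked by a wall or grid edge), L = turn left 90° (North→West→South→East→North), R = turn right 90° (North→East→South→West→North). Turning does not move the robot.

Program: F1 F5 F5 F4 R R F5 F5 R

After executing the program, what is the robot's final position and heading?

Answer: Final position: (row=5, col=5), facing East

Derivation:
Start: (row=7, col=5), facing South
  F1: move forward 1, now at (row=8, col=5)
  F5: move forward 3/5 (blocked), now at (row=11, col=5)
  F5: move forward 0/5 (blocked), now at (row=11, col=5)
  F4: move forward 0/4 (blocked), now at (row=11, col=5)
  R: turn right, now facing West
  R: turn right, now facing North
  F5: move forward 5, now at (row=6, col=5)
  F5: move forward 1/5 (blocked), now at (row=5, col=5)
  R: turn right, now facing East
Final: (row=5, col=5), facing East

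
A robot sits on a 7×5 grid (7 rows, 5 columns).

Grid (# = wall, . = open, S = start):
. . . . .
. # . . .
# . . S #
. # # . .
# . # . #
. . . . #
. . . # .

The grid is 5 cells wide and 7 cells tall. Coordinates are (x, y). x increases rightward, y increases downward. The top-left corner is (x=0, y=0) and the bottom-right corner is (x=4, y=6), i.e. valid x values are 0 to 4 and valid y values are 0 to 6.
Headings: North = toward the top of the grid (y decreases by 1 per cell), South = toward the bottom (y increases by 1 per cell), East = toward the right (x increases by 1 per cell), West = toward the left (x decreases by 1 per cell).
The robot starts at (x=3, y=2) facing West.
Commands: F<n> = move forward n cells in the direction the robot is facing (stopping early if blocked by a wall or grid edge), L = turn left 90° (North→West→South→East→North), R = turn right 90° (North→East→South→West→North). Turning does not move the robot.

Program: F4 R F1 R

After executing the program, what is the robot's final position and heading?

Answer: Final position: (x=1, y=2), facing East

Derivation:
Start: (x=3, y=2), facing West
  F4: move forward 2/4 (blocked), now at (x=1, y=2)
  R: turn right, now facing North
  F1: move forward 0/1 (blocked), now at (x=1, y=2)
  R: turn right, now facing East
Final: (x=1, y=2), facing East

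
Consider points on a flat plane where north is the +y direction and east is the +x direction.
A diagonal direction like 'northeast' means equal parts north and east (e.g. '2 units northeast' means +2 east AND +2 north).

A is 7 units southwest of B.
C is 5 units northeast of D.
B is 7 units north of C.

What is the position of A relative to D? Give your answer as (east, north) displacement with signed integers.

Answer: A is at (east=-2, north=5) relative to D.

Derivation:
Place D at the origin (east=0, north=0).
  C is 5 units northeast of D: delta (east=+5, north=+5); C at (east=5, north=5).
  B is 7 units north of C: delta (east=+0, north=+7); B at (east=5, north=12).
  A is 7 units southwest of B: delta (east=-7, north=-7); A at (east=-2, north=5).
Therefore A relative to D: (east=-2, north=5).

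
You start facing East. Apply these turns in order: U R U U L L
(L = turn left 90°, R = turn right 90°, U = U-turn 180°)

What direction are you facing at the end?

Answer: Final heading: South

Derivation:
Start: East
  U (U-turn (180°)) -> West
  R (right (90° clockwise)) -> North
  U (U-turn (180°)) -> South
  U (U-turn (180°)) -> North
  L (left (90° counter-clockwise)) -> West
  L (left (90° counter-clockwise)) -> South
Final: South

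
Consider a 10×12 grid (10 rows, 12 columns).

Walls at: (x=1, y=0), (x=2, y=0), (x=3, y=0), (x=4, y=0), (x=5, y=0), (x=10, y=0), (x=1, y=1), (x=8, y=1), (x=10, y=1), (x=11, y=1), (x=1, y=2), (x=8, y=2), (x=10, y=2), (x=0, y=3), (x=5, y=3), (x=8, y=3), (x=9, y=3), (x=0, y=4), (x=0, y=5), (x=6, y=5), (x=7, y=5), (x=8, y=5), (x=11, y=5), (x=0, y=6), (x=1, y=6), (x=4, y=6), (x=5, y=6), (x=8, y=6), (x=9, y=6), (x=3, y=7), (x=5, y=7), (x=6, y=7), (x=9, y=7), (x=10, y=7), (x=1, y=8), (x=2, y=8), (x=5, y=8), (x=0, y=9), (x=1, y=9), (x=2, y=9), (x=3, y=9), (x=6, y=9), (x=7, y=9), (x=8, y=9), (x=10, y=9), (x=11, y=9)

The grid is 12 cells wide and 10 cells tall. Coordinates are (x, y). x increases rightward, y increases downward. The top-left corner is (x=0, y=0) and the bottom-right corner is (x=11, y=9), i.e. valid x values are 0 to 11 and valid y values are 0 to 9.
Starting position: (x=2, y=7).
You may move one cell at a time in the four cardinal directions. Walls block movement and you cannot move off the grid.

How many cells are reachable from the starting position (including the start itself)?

Answer: Reachable cells: 65

Derivation:
BFS flood-fill from (x=2, y=7):
  Distance 0: (x=2, y=7)
  Distance 1: (x=2, y=6), (x=1, y=7)
  Distance 2: (x=2, y=5), (x=3, y=6), (x=0, y=7)
  Distance 3: (x=2, y=4), (x=1, y=5), (x=3, y=5), (x=0, y=8)
  Distance 4: (x=2, y=3), (x=1, y=4), (x=3, y=4), (x=4, y=5)
  Distance 5: (x=2, y=2), (x=1, y=3), (x=3, y=3), (x=4, y=4), (x=5, y=5)
  Distance 6: (x=2, y=1), (x=3, y=2), (x=4, y=3), (x=5, y=4)
  Distance 7: (x=3, y=1), (x=4, y=2), (x=6, y=4)
  Distance 8: (x=4, y=1), (x=5, y=2), (x=6, y=3), (x=7, y=4)
  Distance 9: (x=5, y=1), (x=6, y=2), (x=7, y=3), (x=8, y=4)
  Distance 10: (x=6, y=1), (x=7, y=2), (x=9, y=4)
  Distance 11: (x=6, y=0), (x=7, y=1), (x=10, y=4), (x=9, y=5)
  Distance 12: (x=7, y=0), (x=10, y=3), (x=11, y=4), (x=10, y=5)
  Distance 13: (x=8, y=0), (x=11, y=3), (x=10, y=6)
  Distance 14: (x=9, y=0), (x=11, y=2), (x=11, y=6)
  Distance 15: (x=9, y=1), (x=11, y=7)
  Distance 16: (x=9, y=2), (x=11, y=8)
  Distance 17: (x=10, y=8)
  Distance 18: (x=9, y=8)
  Distance 19: (x=8, y=8), (x=9, y=9)
  Distance 20: (x=8, y=7), (x=7, y=8)
  Distance 21: (x=7, y=7), (x=6, y=8)
  Distance 22: (x=7, y=6)
  Distance 23: (x=6, y=6)
Total reachable: 65 (grid has 74 open cells total)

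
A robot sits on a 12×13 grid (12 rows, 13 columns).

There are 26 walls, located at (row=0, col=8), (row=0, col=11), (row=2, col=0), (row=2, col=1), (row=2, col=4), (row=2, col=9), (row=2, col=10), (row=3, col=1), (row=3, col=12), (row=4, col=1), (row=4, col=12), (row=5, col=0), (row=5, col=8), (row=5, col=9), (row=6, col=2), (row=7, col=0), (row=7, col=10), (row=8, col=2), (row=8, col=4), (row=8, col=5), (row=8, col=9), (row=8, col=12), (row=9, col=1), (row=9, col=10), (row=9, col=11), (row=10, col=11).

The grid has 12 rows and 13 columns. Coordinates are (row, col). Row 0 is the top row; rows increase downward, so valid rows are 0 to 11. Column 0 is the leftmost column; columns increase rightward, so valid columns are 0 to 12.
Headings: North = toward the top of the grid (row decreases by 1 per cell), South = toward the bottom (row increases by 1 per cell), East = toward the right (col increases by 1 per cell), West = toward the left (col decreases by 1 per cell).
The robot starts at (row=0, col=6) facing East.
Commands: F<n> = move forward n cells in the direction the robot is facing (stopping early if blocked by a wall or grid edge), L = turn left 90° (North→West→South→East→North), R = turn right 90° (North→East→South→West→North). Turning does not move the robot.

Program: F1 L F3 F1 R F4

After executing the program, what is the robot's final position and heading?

Answer: Final position: (row=0, col=7), facing East

Derivation:
Start: (row=0, col=6), facing East
  F1: move forward 1, now at (row=0, col=7)
  L: turn left, now facing North
  F3: move forward 0/3 (blocked), now at (row=0, col=7)
  F1: move forward 0/1 (blocked), now at (row=0, col=7)
  R: turn right, now facing East
  F4: move forward 0/4 (blocked), now at (row=0, col=7)
Final: (row=0, col=7), facing East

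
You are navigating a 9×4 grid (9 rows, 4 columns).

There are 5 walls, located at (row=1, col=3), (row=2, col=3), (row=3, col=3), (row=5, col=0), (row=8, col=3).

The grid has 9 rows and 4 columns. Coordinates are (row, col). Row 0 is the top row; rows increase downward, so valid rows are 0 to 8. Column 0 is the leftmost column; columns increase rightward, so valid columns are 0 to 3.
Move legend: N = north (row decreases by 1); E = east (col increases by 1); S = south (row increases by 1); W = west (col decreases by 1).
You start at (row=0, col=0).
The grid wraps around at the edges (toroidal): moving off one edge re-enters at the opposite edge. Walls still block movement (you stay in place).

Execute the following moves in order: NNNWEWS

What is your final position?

Start: (row=0, col=0)
  N (north): (row=0, col=0) -> (row=8, col=0)
  N (north): (row=8, col=0) -> (row=7, col=0)
  N (north): (row=7, col=0) -> (row=6, col=0)
  W (west): (row=6, col=0) -> (row=6, col=3)
  E (east): (row=6, col=3) -> (row=6, col=0)
  W (west): (row=6, col=0) -> (row=6, col=3)
  S (south): (row=6, col=3) -> (row=7, col=3)
Final: (row=7, col=3)

Answer: Final position: (row=7, col=3)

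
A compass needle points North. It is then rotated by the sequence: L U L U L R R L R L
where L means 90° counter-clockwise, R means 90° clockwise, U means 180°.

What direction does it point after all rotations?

Answer: Final heading: South

Derivation:
Start: North
  L (left (90° counter-clockwise)) -> West
  U (U-turn (180°)) -> East
  L (left (90° counter-clockwise)) -> North
  U (U-turn (180°)) -> South
  L (left (90° counter-clockwise)) -> East
  R (right (90° clockwise)) -> South
  R (right (90° clockwise)) -> West
  L (left (90° counter-clockwise)) -> South
  R (right (90° clockwise)) -> West
  L (left (90° counter-clockwise)) -> South
Final: South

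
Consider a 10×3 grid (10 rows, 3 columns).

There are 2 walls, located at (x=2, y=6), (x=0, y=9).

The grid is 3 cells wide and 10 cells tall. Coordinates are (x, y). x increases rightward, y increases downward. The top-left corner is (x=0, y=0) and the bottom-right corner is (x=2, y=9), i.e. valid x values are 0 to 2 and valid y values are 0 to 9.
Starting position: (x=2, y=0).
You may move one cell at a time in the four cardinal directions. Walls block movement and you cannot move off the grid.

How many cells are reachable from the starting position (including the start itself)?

Answer: Reachable cells: 28

Derivation:
BFS flood-fill from (x=2, y=0):
  Distance 0: (x=2, y=0)
  Distance 1: (x=1, y=0), (x=2, y=1)
  Distance 2: (x=0, y=0), (x=1, y=1), (x=2, y=2)
  Distance 3: (x=0, y=1), (x=1, y=2), (x=2, y=3)
  Distance 4: (x=0, y=2), (x=1, y=3), (x=2, y=4)
  Distance 5: (x=0, y=3), (x=1, y=4), (x=2, y=5)
  Distance 6: (x=0, y=4), (x=1, y=5)
  Distance 7: (x=0, y=5), (x=1, y=6)
  Distance 8: (x=0, y=6), (x=1, y=7)
  Distance 9: (x=0, y=7), (x=2, y=7), (x=1, y=8)
  Distance 10: (x=0, y=8), (x=2, y=8), (x=1, y=9)
  Distance 11: (x=2, y=9)
Total reachable: 28 (grid has 28 open cells total)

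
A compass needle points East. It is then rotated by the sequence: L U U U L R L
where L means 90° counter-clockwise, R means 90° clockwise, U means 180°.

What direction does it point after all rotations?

Answer: Final heading: East

Derivation:
Start: East
  L (left (90° counter-clockwise)) -> North
  U (U-turn (180°)) -> South
  U (U-turn (180°)) -> North
  U (U-turn (180°)) -> South
  L (left (90° counter-clockwise)) -> East
  R (right (90° clockwise)) -> South
  L (left (90° counter-clockwise)) -> East
Final: East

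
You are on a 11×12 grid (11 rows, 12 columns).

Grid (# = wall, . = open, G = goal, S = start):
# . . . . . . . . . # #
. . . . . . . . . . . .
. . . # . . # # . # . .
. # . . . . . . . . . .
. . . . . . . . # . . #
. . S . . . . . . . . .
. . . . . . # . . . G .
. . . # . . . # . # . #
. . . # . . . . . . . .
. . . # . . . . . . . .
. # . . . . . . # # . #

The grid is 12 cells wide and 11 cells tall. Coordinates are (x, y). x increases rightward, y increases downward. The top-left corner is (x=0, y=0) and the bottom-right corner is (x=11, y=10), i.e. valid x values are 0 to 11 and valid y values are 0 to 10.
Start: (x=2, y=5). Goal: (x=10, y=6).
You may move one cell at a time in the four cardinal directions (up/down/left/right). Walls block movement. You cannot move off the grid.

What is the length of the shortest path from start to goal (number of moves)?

BFS from (x=2, y=5) until reaching (x=10, y=6):
  Distance 0: (x=2, y=5)
  Distance 1: (x=2, y=4), (x=1, y=5), (x=3, y=5), (x=2, y=6)
  Distance 2: (x=2, y=3), (x=1, y=4), (x=3, y=4), (x=0, y=5), (x=4, y=5), (x=1, y=6), (x=3, y=6), (x=2, y=7)
  Distance 3: (x=2, y=2), (x=3, y=3), (x=0, y=4), (x=4, y=4), (x=5, y=5), (x=0, y=6), (x=4, y=6), (x=1, y=7), (x=2, y=8)
  Distance 4: (x=2, y=1), (x=1, y=2), (x=0, y=3), (x=4, y=3), (x=5, y=4), (x=6, y=5), (x=5, y=6), (x=0, y=7), (x=4, y=7), (x=1, y=8), (x=2, y=9)
  Distance 5: (x=2, y=0), (x=1, y=1), (x=3, y=1), (x=0, y=2), (x=4, y=2), (x=5, y=3), (x=6, y=4), (x=7, y=5), (x=5, y=7), (x=0, y=8), (x=4, y=8), (x=1, y=9), (x=2, y=10)
  Distance 6: (x=1, y=0), (x=3, y=0), (x=0, y=1), (x=4, y=1), (x=5, y=2), (x=6, y=3), (x=7, y=4), (x=8, y=5), (x=7, y=6), (x=6, y=7), (x=5, y=8), (x=0, y=9), (x=4, y=9), (x=3, y=10)
  Distance 7: (x=4, y=0), (x=5, y=1), (x=7, y=3), (x=9, y=5), (x=8, y=6), (x=6, y=8), (x=5, y=9), (x=0, y=10), (x=4, y=10)
  Distance 8: (x=5, y=0), (x=6, y=1), (x=8, y=3), (x=9, y=4), (x=10, y=5), (x=9, y=6), (x=8, y=7), (x=7, y=8), (x=6, y=9), (x=5, y=10)
  Distance 9: (x=6, y=0), (x=7, y=1), (x=8, y=2), (x=9, y=3), (x=10, y=4), (x=11, y=5), (x=10, y=6), (x=8, y=8), (x=7, y=9), (x=6, y=10)  <- goal reached here
One shortest path (9 moves): (x=2, y=5) -> (x=3, y=5) -> (x=4, y=5) -> (x=5, y=5) -> (x=6, y=5) -> (x=7, y=5) -> (x=8, y=5) -> (x=9, y=5) -> (x=10, y=5) -> (x=10, y=6)

Answer: Shortest path length: 9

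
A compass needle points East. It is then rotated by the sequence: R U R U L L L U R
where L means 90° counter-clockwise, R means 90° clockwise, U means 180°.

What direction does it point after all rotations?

Start: East
  R (right (90° clockwise)) -> South
  U (U-turn (180°)) -> North
  R (right (90° clockwise)) -> East
  U (U-turn (180°)) -> West
  L (left (90° counter-clockwise)) -> South
  L (left (90° counter-clockwise)) -> East
  L (left (90° counter-clockwise)) -> North
  U (U-turn (180°)) -> South
  R (right (90° clockwise)) -> West
Final: West

Answer: Final heading: West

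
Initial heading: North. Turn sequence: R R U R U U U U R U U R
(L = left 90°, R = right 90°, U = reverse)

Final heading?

Answer: Final heading: West

Derivation:
Start: North
  R (right (90° clockwise)) -> East
  R (right (90° clockwise)) -> South
  U (U-turn (180°)) -> North
  R (right (90° clockwise)) -> East
  U (U-turn (180°)) -> West
  U (U-turn (180°)) -> East
  U (U-turn (180°)) -> West
  U (U-turn (180°)) -> East
  R (right (90° clockwise)) -> South
  U (U-turn (180°)) -> North
  U (U-turn (180°)) -> South
  R (right (90° clockwise)) -> West
Final: West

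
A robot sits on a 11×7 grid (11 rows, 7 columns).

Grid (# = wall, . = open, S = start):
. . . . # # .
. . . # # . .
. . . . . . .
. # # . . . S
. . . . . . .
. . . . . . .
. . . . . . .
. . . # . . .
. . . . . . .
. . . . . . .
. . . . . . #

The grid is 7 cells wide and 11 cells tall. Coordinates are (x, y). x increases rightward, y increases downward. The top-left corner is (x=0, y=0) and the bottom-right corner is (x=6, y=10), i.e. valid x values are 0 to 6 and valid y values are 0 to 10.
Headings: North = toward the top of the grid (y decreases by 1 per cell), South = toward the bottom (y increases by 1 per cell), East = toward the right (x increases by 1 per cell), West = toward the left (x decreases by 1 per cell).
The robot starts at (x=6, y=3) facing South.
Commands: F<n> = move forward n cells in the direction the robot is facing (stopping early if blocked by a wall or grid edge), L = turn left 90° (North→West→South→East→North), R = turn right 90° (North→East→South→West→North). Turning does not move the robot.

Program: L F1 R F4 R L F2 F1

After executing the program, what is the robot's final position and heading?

Start: (x=6, y=3), facing South
  L: turn left, now facing East
  F1: move forward 0/1 (blocked), now at (x=6, y=3)
  R: turn right, now facing South
  F4: move forward 4, now at (x=6, y=7)
  R: turn right, now facing West
  L: turn left, now facing South
  F2: move forward 2, now at (x=6, y=9)
  F1: move forward 0/1 (blocked), now at (x=6, y=9)
Final: (x=6, y=9), facing South

Answer: Final position: (x=6, y=9), facing South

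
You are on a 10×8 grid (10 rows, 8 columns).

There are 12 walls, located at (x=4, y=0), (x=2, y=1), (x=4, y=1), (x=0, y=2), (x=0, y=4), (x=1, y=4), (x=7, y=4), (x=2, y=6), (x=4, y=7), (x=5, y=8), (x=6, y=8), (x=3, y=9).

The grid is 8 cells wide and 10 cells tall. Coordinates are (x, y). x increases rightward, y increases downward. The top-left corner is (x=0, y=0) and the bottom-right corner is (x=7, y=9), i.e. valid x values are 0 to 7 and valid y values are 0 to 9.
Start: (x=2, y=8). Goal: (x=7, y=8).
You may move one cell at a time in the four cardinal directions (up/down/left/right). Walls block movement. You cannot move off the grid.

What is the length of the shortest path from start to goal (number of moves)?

BFS from (x=2, y=8) until reaching (x=7, y=8):
  Distance 0: (x=2, y=8)
  Distance 1: (x=2, y=7), (x=1, y=8), (x=3, y=8), (x=2, y=9)
  Distance 2: (x=1, y=7), (x=3, y=7), (x=0, y=8), (x=4, y=8), (x=1, y=9)
  Distance 3: (x=1, y=6), (x=3, y=6), (x=0, y=7), (x=0, y=9), (x=4, y=9)
  Distance 4: (x=1, y=5), (x=3, y=5), (x=0, y=6), (x=4, y=6), (x=5, y=9)
  Distance 5: (x=3, y=4), (x=0, y=5), (x=2, y=5), (x=4, y=5), (x=5, y=6), (x=6, y=9)
  Distance 6: (x=3, y=3), (x=2, y=4), (x=4, y=4), (x=5, y=5), (x=6, y=6), (x=5, y=7), (x=7, y=9)
  Distance 7: (x=3, y=2), (x=2, y=3), (x=4, y=3), (x=5, y=4), (x=6, y=5), (x=7, y=6), (x=6, y=7), (x=7, y=8)  <- goal reached here
One shortest path (7 moves): (x=2, y=8) -> (x=3, y=8) -> (x=4, y=8) -> (x=4, y=9) -> (x=5, y=9) -> (x=6, y=9) -> (x=7, y=9) -> (x=7, y=8)

Answer: Shortest path length: 7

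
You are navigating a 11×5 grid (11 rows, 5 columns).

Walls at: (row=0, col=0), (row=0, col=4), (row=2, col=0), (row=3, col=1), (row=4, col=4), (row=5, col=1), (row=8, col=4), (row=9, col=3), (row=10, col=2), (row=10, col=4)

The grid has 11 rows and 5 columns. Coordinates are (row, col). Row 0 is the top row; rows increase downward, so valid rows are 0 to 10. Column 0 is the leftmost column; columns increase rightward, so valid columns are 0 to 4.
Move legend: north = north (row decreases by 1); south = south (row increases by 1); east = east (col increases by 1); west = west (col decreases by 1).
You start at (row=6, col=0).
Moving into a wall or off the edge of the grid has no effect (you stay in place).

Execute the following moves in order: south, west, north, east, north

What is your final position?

Answer: Final position: (row=6, col=1)

Derivation:
Start: (row=6, col=0)
  south (south): (row=6, col=0) -> (row=7, col=0)
  west (west): blocked, stay at (row=7, col=0)
  north (north): (row=7, col=0) -> (row=6, col=0)
  east (east): (row=6, col=0) -> (row=6, col=1)
  north (north): blocked, stay at (row=6, col=1)
Final: (row=6, col=1)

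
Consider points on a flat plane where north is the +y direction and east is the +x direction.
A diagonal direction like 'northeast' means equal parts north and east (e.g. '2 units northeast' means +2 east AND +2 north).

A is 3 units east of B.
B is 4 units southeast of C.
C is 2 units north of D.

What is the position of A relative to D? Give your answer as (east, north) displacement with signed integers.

Answer: A is at (east=7, north=-2) relative to D.

Derivation:
Place D at the origin (east=0, north=0).
  C is 2 units north of D: delta (east=+0, north=+2); C at (east=0, north=2).
  B is 4 units southeast of C: delta (east=+4, north=-4); B at (east=4, north=-2).
  A is 3 units east of B: delta (east=+3, north=+0); A at (east=7, north=-2).
Therefore A relative to D: (east=7, north=-2).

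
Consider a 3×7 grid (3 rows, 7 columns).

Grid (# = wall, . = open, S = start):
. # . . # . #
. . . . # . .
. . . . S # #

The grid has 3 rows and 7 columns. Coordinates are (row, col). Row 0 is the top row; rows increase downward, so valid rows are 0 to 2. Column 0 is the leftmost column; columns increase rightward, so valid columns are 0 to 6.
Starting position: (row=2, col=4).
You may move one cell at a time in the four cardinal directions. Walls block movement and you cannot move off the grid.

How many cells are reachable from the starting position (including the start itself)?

Answer: Reachable cells: 12

Derivation:
BFS flood-fill from (row=2, col=4):
  Distance 0: (row=2, col=4)
  Distance 1: (row=2, col=3)
  Distance 2: (row=1, col=3), (row=2, col=2)
  Distance 3: (row=0, col=3), (row=1, col=2), (row=2, col=1)
  Distance 4: (row=0, col=2), (row=1, col=1), (row=2, col=0)
  Distance 5: (row=1, col=0)
  Distance 6: (row=0, col=0)
Total reachable: 12 (grid has 15 open cells total)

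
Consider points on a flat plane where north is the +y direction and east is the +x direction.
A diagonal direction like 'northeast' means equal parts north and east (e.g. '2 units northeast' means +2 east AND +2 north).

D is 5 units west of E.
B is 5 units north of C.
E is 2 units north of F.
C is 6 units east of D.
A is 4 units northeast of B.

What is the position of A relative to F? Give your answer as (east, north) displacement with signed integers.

Place F at the origin (east=0, north=0).
  E is 2 units north of F: delta (east=+0, north=+2); E at (east=0, north=2).
  D is 5 units west of E: delta (east=-5, north=+0); D at (east=-5, north=2).
  C is 6 units east of D: delta (east=+6, north=+0); C at (east=1, north=2).
  B is 5 units north of C: delta (east=+0, north=+5); B at (east=1, north=7).
  A is 4 units northeast of B: delta (east=+4, north=+4); A at (east=5, north=11).
Therefore A relative to F: (east=5, north=11).

Answer: A is at (east=5, north=11) relative to F.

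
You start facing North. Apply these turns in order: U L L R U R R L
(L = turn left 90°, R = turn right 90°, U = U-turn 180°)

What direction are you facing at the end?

Answer: Final heading: North

Derivation:
Start: North
  U (U-turn (180°)) -> South
  L (left (90° counter-clockwise)) -> East
  L (left (90° counter-clockwise)) -> North
  R (right (90° clockwise)) -> East
  U (U-turn (180°)) -> West
  R (right (90° clockwise)) -> North
  R (right (90° clockwise)) -> East
  L (left (90° counter-clockwise)) -> North
Final: North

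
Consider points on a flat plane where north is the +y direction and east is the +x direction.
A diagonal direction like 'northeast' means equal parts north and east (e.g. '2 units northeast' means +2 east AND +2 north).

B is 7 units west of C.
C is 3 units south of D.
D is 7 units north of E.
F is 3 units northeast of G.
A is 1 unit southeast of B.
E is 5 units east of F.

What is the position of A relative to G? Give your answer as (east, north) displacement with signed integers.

Answer: A is at (east=2, north=6) relative to G.

Derivation:
Place G at the origin (east=0, north=0).
  F is 3 units northeast of G: delta (east=+3, north=+3); F at (east=3, north=3).
  E is 5 units east of F: delta (east=+5, north=+0); E at (east=8, north=3).
  D is 7 units north of E: delta (east=+0, north=+7); D at (east=8, north=10).
  C is 3 units south of D: delta (east=+0, north=-3); C at (east=8, north=7).
  B is 7 units west of C: delta (east=-7, north=+0); B at (east=1, north=7).
  A is 1 unit southeast of B: delta (east=+1, north=-1); A at (east=2, north=6).
Therefore A relative to G: (east=2, north=6).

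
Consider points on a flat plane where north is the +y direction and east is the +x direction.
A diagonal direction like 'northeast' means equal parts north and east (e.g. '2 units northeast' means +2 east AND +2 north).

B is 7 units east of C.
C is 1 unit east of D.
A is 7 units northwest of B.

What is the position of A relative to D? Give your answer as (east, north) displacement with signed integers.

Answer: A is at (east=1, north=7) relative to D.

Derivation:
Place D at the origin (east=0, north=0).
  C is 1 unit east of D: delta (east=+1, north=+0); C at (east=1, north=0).
  B is 7 units east of C: delta (east=+7, north=+0); B at (east=8, north=0).
  A is 7 units northwest of B: delta (east=-7, north=+7); A at (east=1, north=7).
Therefore A relative to D: (east=1, north=7).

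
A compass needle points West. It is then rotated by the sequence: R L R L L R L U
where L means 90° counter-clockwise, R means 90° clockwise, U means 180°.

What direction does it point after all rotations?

Start: West
  R (right (90° clockwise)) -> North
  L (left (90° counter-clockwise)) -> West
  R (right (90° clockwise)) -> North
  L (left (90° counter-clockwise)) -> West
  L (left (90° counter-clockwise)) -> South
  R (right (90° clockwise)) -> West
  L (left (90° counter-clockwise)) -> South
  U (U-turn (180°)) -> North
Final: North

Answer: Final heading: North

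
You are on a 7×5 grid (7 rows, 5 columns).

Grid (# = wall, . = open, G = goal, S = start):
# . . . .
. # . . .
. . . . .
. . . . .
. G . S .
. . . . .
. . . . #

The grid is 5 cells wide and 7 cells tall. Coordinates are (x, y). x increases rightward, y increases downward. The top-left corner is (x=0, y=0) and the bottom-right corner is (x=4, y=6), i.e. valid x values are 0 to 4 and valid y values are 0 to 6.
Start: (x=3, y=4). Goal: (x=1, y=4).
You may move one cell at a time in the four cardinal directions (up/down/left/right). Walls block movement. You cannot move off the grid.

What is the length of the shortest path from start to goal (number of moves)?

BFS from (x=3, y=4) until reaching (x=1, y=4):
  Distance 0: (x=3, y=4)
  Distance 1: (x=3, y=3), (x=2, y=4), (x=4, y=4), (x=3, y=5)
  Distance 2: (x=3, y=2), (x=2, y=3), (x=4, y=3), (x=1, y=4), (x=2, y=5), (x=4, y=5), (x=3, y=6)  <- goal reached here
One shortest path (2 moves): (x=3, y=4) -> (x=2, y=4) -> (x=1, y=4)

Answer: Shortest path length: 2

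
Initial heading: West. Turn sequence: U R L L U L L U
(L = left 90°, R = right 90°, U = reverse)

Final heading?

Answer: Final heading: South

Derivation:
Start: West
  U (U-turn (180°)) -> East
  R (right (90° clockwise)) -> South
  L (left (90° counter-clockwise)) -> East
  L (left (90° counter-clockwise)) -> North
  U (U-turn (180°)) -> South
  L (left (90° counter-clockwise)) -> East
  L (left (90° counter-clockwise)) -> North
  U (U-turn (180°)) -> South
Final: South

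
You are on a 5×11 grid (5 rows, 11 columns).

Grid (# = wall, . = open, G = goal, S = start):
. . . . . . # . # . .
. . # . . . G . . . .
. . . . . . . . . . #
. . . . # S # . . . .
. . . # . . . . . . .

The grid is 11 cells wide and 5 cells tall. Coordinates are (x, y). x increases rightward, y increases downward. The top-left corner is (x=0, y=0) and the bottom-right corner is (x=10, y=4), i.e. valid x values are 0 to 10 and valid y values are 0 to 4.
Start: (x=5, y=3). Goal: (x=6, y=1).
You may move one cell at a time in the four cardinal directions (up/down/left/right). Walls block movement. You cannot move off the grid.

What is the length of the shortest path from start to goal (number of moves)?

BFS from (x=5, y=3) until reaching (x=6, y=1):
  Distance 0: (x=5, y=3)
  Distance 1: (x=5, y=2), (x=5, y=4)
  Distance 2: (x=5, y=1), (x=4, y=2), (x=6, y=2), (x=4, y=4), (x=6, y=4)
  Distance 3: (x=5, y=0), (x=4, y=1), (x=6, y=1), (x=3, y=2), (x=7, y=2), (x=7, y=4)  <- goal reached here
One shortest path (3 moves): (x=5, y=3) -> (x=5, y=2) -> (x=6, y=2) -> (x=6, y=1)

Answer: Shortest path length: 3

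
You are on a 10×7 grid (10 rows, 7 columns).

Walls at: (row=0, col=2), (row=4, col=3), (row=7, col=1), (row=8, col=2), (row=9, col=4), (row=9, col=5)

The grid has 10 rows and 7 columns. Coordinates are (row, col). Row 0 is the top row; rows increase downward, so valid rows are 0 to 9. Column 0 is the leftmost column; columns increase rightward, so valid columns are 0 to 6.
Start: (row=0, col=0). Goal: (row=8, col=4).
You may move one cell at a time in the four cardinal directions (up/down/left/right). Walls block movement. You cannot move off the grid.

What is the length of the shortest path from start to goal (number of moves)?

BFS from (row=0, col=0) until reaching (row=8, col=4):
  Distance 0: (row=0, col=0)
  Distance 1: (row=0, col=1), (row=1, col=0)
  Distance 2: (row=1, col=1), (row=2, col=0)
  Distance 3: (row=1, col=2), (row=2, col=1), (row=3, col=0)
  Distance 4: (row=1, col=3), (row=2, col=2), (row=3, col=1), (row=4, col=0)
  Distance 5: (row=0, col=3), (row=1, col=4), (row=2, col=3), (row=3, col=2), (row=4, col=1), (row=5, col=0)
  Distance 6: (row=0, col=4), (row=1, col=5), (row=2, col=4), (row=3, col=3), (row=4, col=2), (row=5, col=1), (row=6, col=0)
  Distance 7: (row=0, col=5), (row=1, col=6), (row=2, col=5), (row=3, col=4), (row=5, col=2), (row=6, col=1), (row=7, col=0)
  Distance 8: (row=0, col=6), (row=2, col=6), (row=3, col=5), (row=4, col=4), (row=5, col=3), (row=6, col=2), (row=8, col=0)
  Distance 9: (row=3, col=6), (row=4, col=5), (row=5, col=4), (row=6, col=3), (row=7, col=2), (row=8, col=1), (row=9, col=0)
  Distance 10: (row=4, col=6), (row=5, col=5), (row=6, col=4), (row=7, col=3), (row=9, col=1)
  Distance 11: (row=5, col=6), (row=6, col=5), (row=7, col=4), (row=8, col=3), (row=9, col=2)
  Distance 12: (row=6, col=6), (row=7, col=5), (row=8, col=4), (row=9, col=3)  <- goal reached here
One shortest path (12 moves): (row=0, col=0) -> (row=0, col=1) -> (row=1, col=1) -> (row=1, col=2) -> (row=1, col=3) -> (row=1, col=4) -> (row=2, col=4) -> (row=3, col=4) -> (row=4, col=4) -> (row=5, col=4) -> (row=6, col=4) -> (row=7, col=4) -> (row=8, col=4)

Answer: Shortest path length: 12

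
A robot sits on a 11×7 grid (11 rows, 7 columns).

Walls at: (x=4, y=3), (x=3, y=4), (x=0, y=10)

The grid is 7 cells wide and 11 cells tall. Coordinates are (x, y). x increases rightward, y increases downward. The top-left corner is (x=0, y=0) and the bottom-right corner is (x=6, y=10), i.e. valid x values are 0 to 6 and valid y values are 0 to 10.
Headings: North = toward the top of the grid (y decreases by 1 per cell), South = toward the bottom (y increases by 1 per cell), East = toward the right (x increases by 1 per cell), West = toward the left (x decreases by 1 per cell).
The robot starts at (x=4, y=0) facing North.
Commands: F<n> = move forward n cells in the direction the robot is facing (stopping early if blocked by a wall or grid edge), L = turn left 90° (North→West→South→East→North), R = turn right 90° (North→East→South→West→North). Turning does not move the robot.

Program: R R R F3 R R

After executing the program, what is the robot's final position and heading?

Start: (x=4, y=0), facing North
  R: turn right, now facing East
  R: turn right, now facing South
  R: turn right, now facing West
  F3: move forward 3, now at (x=1, y=0)
  R: turn right, now facing North
  R: turn right, now facing East
Final: (x=1, y=0), facing East

Answer: Final position: (x=1, y=0), facing East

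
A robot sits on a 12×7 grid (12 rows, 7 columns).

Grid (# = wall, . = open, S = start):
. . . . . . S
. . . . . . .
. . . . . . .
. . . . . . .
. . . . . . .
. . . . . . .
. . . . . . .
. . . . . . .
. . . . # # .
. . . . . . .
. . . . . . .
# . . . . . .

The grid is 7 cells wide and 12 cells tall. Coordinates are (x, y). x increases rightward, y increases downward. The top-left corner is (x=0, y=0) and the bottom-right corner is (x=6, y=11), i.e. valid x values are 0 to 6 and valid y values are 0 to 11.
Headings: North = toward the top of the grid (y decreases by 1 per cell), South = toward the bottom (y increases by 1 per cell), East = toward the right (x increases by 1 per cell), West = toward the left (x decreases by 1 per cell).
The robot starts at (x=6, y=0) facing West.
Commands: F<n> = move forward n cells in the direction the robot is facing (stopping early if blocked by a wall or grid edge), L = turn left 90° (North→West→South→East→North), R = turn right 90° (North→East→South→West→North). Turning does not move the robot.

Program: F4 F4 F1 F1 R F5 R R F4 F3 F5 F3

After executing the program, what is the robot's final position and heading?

Start: (x=6, y=0), facing West
  F4: move forward 4, now at (x=2, y=0)
  F4: move forward 2/4 (blocked), now at (x=0, y=0)
  F1: move forward 0/1 (blocked), now at (x=0, y=0)
  F1: move forward 0/1 (blocked), now at (x=0, y=0)
  R: turn right, now facing North
  F5: move forward 0/5 (blocked), now at (x=0, y=0)
  R: turn right, now facing East
  R: turn right, now facing South
  F4: move forward 4, now at (x=0, y=4)
  F3: move forward 3, now at (x=0, y=7)
  F5: move forward 3/5 (blocked), now at (x=0, y=10)
  F3: move forward 0/3 (blocked), now at (x=0, y=10)
Final: (x=0, y=10), facing South

Answer: Final position: (x=0, y=10), facing South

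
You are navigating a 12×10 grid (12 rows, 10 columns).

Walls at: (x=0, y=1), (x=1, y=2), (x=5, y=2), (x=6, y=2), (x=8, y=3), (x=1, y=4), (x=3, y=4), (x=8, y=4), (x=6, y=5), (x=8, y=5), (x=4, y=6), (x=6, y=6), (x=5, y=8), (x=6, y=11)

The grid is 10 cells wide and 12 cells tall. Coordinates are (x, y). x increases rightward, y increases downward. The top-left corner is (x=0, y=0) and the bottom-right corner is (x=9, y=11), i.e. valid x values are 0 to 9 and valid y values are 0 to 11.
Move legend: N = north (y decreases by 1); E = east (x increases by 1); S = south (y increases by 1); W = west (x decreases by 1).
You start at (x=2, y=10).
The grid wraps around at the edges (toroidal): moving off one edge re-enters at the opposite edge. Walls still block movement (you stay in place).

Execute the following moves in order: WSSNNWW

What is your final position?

Answer: Final position: (x=9, y=10)

Derivation:
Start: (x=2, y=10)
  W (west): (x=2, y=10) -> (x=1, y=10)
  S (south): (x=1, y=10) -> (x=1, y=11)
  S (south): (x=1, y=11) -> (x=1, y=0)
  N (north): (x=1, y=0) -> (x=1, y=11)
  N (north): (x=1, y=11) -> (x=1, y=10)
  W (west): (x=1, y=10) -> (x=0, y=10)
  W (west): (x=0, y=10) -> (x=9, y=10)
Final: (x=9, y=10)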